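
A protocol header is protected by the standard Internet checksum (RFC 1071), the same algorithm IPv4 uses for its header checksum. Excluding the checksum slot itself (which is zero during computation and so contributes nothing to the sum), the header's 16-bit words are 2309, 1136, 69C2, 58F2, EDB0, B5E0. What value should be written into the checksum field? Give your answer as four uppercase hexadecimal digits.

657A

One's-complement addition (fold any carry out of bit 15 back into bit 0):
  0x2309 + 0x1136 = 0x0343F
  0x343F + 0x69C2 = 0x09E01
  0x9E01 + 0x58F2 = 0x0F6F3
  0xF6F3 + 0xEDB0 = 0x1E4A3 → wrap carry → 0xE4A4
  0xE4A4 + 0xB5E0 = 0x19A84 → wrap carry → 0x9A85
One's-complement sum = 0x9A85.
Checksum = ~0x9A85 & 0xFFFF = 0x657A.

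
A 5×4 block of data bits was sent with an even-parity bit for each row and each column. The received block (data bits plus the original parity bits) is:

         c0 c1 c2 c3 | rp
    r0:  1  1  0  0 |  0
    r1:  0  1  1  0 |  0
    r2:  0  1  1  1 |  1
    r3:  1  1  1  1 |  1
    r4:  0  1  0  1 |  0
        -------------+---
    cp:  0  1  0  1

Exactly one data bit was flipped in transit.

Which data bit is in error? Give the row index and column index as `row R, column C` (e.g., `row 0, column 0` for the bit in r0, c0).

row 3, column 2

Recompute each row's even parity and compare to rp:
  r0: data parity 0, sent rp 0 → ok
  r1: data parity 0, sent rp 0 → ok
  r2: data parity 1, sent rp 1 → ok
  r3: data parity 0, sent rp 1 → mismatch
  r4: data parity 0, sent rp 0 → ok
Recompute each column's even parity and compare to cp:
  c0: data parity 0, sent cp 0 → ok
  c1: data parity 1, sent cp 1 → ok
  c2: data parity 1, sent cp 0 → mismatch
  c3: data parity 1, sent cp 1 → ok
Exactly one row (r3) and one column (c2) fail → the flipped bit is at their intersection.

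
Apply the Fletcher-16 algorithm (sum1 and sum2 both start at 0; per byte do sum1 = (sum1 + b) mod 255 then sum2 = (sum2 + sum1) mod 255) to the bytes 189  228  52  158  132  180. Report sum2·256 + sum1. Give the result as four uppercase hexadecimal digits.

55AE

Running sums (mod 255):
  after byte 0 (189): sum1=189, sum2=189
  after byte 1 (228): sum1=162, sum2=96
  after byte 2 (52): sum1=214, sum2=55
  after byte 3 (158): sum1=117, sum2=172
  after byte 4 (132): sum1=249, sum2=166
  after byte 5 (180): sum1=174, sum2=85
Checksum = sum2·256 + sum1 = 85·256 + 174 = 21934 = 0x55AE.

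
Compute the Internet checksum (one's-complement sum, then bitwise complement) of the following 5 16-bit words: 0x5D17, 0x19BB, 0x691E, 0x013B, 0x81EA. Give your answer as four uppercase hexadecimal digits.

One's-complement addition (fold any carry out of bit 15 back into bit 0):
  0x5D17 + 0x19BB = 0x076D2
  0x76D2 + 0x691E = 0x0DFF0
  0xDFF0 + 0x013B = 0x0E12B
  0xE12B + 0x81EA = 0x16315 → wrap carry → 0x6316
One's-complement sum = 0x6316.
Checksum = ~0x6316 & 0xFFFF = 0x9CE9.

9CE9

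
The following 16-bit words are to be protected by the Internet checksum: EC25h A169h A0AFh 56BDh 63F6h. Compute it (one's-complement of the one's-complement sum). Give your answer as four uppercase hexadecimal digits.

One's-complement addition (fold any carry out of bit 15 back into bit 0):
  0xEC25 + 0xA169 = 0x18D8E → wrap carry → 0x8D8F
  0x8D8F + 0xA0AF = 0x12E3E → wrap carry → 0x2E3F
  0x2E3F + 0x56BD = 0x084FC
  0x84FC + 0x63F6 = 0x0E8F2
One's-complement sum = 0xE8F2.
Checksum = ~0xE8F2 & 0xFFFF = 0x170D.

170D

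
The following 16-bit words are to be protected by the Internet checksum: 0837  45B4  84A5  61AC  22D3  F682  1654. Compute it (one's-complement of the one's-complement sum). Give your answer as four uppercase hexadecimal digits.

9C18

One's-complement addition (fold any carry out of bit 15 back into bit 0):
  0x0837 + 0x45B4 = 0x04DEB
  0x4DEB + 0x84A5 = 0x0D290
  0xD290 + 0x61AC = 0x1343C → wrap carry → 0x343D
  0x343D + 0x22D3 = 0x05710
  0x5710 + 0xF682 = 0x14D92 → wrap carry → 0x4D93
  0x4D93 + 0x1654 = 0x063E7
One's-complement sum = 0x63E7.
Checksum = ~0x63E7 & 0xFFFF = 0x9C18.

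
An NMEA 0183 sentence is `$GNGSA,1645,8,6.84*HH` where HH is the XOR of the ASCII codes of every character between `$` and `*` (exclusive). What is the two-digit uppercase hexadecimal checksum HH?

XOR the ASCII codes of the payload characters:
  'G' = 0x47 → acc = 0x47
  'N' = 0x4E → acc = 0x09
  'G' = 0x47 → acc = 0x4E
  'S' = 0x53 → acc = 0x1D
  'A' = 0x41 → acc = 0x5C
  ',' = 0x2C → acc = 0x70
  '1' = 0x31 → acc = 0x41
  '6' = 0x36 → acc = 0x77
  '4' = 0x34 → acc = 0x43
  '5' = 0x35 → acc = 0x76
  ',' = 0x2C → acc = 0x5A
  '8' = 0x38 → acc = 0x62
  ',' = 0x2C → acc = 0x4E
  '6' = 0x36 → acc = 0x78
  '.' = 0x2E → acc = 0x56
  '8' = 0x38 → acc = 0x6E
  '4' = 0x34 → acc = 0x5A
Checksum = 0x5A.

5A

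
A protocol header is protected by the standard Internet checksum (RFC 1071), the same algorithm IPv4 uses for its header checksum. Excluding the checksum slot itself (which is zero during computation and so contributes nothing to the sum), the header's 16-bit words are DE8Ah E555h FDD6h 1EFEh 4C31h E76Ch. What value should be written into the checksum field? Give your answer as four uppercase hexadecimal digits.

EBAB

One's-complement addition (fold any carry out of bit 15 back into bit 0):
  0xDE8A + 0xE555 = 0x1C3DF → wrap carry → 0xC3E0
  0xC3E0 + 0xFDD6 = 0x1C1B6 → wrap carry → 0xC1B7
  0xC1B7 + 0x1EFE = 0x0E0B5
  0xE0B5 + 0x4C31 = 0x12CE6 → wrap carry → 0x2CE7
  0x2CE7 + 0xE76C = 0x11453 → wrap carry → 0x1454
One's-complement sum = 0x1454.
Checksum = ~0x1454 & 0xFFFF = 0xEBAB.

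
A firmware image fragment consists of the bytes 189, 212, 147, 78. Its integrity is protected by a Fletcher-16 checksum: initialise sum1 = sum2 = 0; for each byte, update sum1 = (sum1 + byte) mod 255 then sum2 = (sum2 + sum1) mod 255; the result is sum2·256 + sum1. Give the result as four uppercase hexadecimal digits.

Running sums (mod 255):
  after byte 0 (189): sum1=189, sum2=189
  after byte 1 (212): sum1=146, sum2=80
  after byte 2 (147): sum1=38, sum2=118
  after byte 3 (78): sum1=116, sum2=234
Checksum = sum2·256 + sum1 = 234·256 + 116 = 60020 = 0xEA74.

EA74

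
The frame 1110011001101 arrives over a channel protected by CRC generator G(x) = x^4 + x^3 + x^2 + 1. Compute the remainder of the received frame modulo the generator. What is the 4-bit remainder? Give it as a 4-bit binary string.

Modulo-2 division of 1110011001101 by 11101:
  pos 0: 11100 XOR 11101 = 00001
  pos 4: 11100 XOR 11101 = 00001
  pos 8: 11101 XOR 11101 = 00000
Remainder = 0000 (zero — the frame passes the CRC check).

0000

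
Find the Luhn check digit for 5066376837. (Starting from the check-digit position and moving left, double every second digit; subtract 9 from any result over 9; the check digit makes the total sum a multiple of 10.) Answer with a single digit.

Partial digits right→left: 7 3 8 6 7 3 6 6 0 5
Double every second digit counting from the check-digit position (so the 1st, 3rd, 5th, ... of the partial from the right).
  doubled (with −9 where >9): 5 7 5 3 0 → sum 20
  kept as-is: 3 6 3 6 5 → sum 23
Total = 20 + 23 = 43.
Check digit = (10 − (43 mod 10)) mod 10 = 7.

7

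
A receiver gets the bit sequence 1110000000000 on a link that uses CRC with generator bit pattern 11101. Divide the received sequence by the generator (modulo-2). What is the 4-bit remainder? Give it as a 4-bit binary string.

Modulo-2 division of 1110000000000 by 11101:
  pos 0: 11100 XOR 11101 = 00001
  pos 4: 10000 XOR 11101 = 01101
  pos 5: 11010 XOR 11101 = 00111
  pos 7: 11100 XOR 11101 = 00001
Remainder = 0010 (nonzero — an error is detected).

0010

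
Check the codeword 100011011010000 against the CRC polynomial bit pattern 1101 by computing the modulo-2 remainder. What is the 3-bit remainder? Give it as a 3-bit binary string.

Modulo-2 division of 100011011010000 by 1101:
  pos 0: 1000 XOR 1101 = 0101
  pos 1: 1011 XOR 1101 = 0110
  pos 2: 1101 XOR 1101 = 0000
  pos 7: 1101 XOR 1101 = 0000
Remainder = 000 (zero — the frame passes the CRC check).

000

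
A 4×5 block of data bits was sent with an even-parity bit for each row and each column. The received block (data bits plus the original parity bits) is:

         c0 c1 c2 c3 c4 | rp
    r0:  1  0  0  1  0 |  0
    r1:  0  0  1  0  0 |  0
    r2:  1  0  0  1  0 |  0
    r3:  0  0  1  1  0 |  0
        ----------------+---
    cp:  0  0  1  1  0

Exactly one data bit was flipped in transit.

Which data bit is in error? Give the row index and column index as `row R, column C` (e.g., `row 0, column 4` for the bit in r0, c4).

Recompute each row's even parity and compare to rp:
  r0: data parity 0, sent rp 0 → ok
  r1: data parity 1, sent rp 0 → mismatch
  r2: data parity 0, sent rp 0 → ok
  r3: data parity 0, sent rp 0 → ok
Recompute each column's even parity and compare to cp:
  c0: data parity 0, sent cp 0 → ok
  c1: data parity 0, sent cp 0 → ok
  c2: data parity 0, sent cp 1 → mismatch
  c3: data parity 1, sent cp 1 → ok
  c4: data parity 0, sent cp 0 → ok
Exactly one row (r1) and one column (c2) fail → the flipped bit is at their intersection.

row 1, column 2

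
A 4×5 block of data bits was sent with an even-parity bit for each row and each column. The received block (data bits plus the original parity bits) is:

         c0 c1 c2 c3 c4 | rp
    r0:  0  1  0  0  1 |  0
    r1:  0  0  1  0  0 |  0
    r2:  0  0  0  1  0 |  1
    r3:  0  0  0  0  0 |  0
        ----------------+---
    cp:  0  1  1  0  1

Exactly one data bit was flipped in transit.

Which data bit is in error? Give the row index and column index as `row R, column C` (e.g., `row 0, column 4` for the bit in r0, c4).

Recompute each row's even parity and compare to rp:
  r0: data parity 0, sent rp 0 → ok
  r1: data parity 1, sent rp 0 → mismatch
  r2: data parity 1, sent rp 1 → ok
  r3: data parity 0, sent rp 0 → ok
Recompute each column's even parity and compare to cp:
  c0: data parity 0, sent cp 0 → ok
  c1: data parity 1, sent cp 1 → ok
  c2: data parity 1, sent cp 1 → ok
  c3: data parity 1, sent cp 0 → mismatch
  c4: data parity 1, sent cp 1 → ok
Exactly one row (r1) and one column (c3) fail → the flipped bit is at their intersection.

row 1, column 3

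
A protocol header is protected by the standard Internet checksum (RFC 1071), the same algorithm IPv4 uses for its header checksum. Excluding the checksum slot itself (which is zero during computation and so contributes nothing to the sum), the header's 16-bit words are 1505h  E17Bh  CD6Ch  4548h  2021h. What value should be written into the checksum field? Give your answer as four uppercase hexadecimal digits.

One's-complement addition (fold any carry out of bit 15 back into bit 0):
  0x1505 + 0xE17B = 0x0F680
  0xF680 + 0xCD6C = 0x1C3EC → wrap carry → 0xC3ED
  0xC3ED + 0x4548 = 0x10935 → wrap carry → 0x0936
  0x0936 + 0x2021 = 0x02957
One's-complement sum = 0x2957.
Checksum = ~0x2957 & 0xFFFF = 0xD6A8.

D6A8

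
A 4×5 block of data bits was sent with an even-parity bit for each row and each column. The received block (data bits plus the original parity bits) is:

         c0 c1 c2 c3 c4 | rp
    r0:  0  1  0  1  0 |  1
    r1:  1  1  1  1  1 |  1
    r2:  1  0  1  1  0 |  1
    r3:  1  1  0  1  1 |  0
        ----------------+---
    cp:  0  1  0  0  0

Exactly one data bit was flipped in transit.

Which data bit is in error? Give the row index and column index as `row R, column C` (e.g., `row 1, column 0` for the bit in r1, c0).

Recompute each row's even parity and compare to rp:
  r0: data parity 0, sent rp 1 → mismatch
  r1: data parity 1, sent rp 1 → ok
  r2: data parity 1, sent rp 1 → ok
  r3: data parity 0, sent rp 0 → ok
Recompute each column's even parity and compare to cp:
  c0: data parity 1, sent cp 0 → mismatch
  c1: data parity 1, sent cp 1 → ok
  c2: data parity 0, sent cp 0 → ok
  c3: data parity 0, sent cp 0 → ok
  c4: data parity 0, sent cp 0 → ok
Exactly one row (r0) and one column (c0) fail → the flipped bit is at their intersection.

row 0, column 0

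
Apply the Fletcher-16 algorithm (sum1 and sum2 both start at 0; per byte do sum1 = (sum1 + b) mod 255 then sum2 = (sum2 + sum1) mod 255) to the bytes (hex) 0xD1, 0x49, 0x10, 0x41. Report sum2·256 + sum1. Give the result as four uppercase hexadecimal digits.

846C

Running sums (mod 255):
  after byte 0 (0xD1): sum1=209, sum2=209
  after byte 1 (0x49): sum1=27, sum2=236
  after byte 2 (0x10): sum1=43, sum2=24
  after byte 3 (0x41): sum1=108, sum2=132
Checksum = sum2·256 + sum1 = 132·256 + 108 = 33900 = 0x846C.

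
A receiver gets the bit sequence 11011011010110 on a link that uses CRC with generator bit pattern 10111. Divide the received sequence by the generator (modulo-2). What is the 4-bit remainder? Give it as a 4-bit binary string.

0010

Modulo-2 division of 11011011010110 by 10111:
  pos 0: 11011 XOR 10111 = 01100
  pos 1: 11000 XOR 10111 = 01111
  pos 2: 11111 XOR 10111 = 01000
  pos 3: 10001 XOR 10111 = 00110
  pos 5: 11001 XOR 10111 = 01110
  pos 6: 11100 XOR 10111 = 01011
  pos 7: 10111 XOR 10111 = 00000
Remainder = 0010 (nonzero — an error is detected).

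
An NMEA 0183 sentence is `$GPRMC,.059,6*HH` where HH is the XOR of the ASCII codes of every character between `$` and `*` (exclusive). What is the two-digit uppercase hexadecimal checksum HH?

6F

XOR the ASCII codes of the payload characters:
  'G' = 0x47 → acc = 0x47
  'P' = 0x50 → acc = 0x17
  'R' = 0x52 → acc = 0x45
  'M' = 0x4D → acc = 0x08
  'C' = 0x43 → acc = 0x4B
  ',' = 0x2C → acc = 0x67
  '.' = 0x2E → acc = 0x49
  '0' = 0x30 → acc = 0x79
  '5' = 0x35 → acc = 0x4C
  '9' = 0x39 → acc = 0x75
  ',' = 0x2C → acc = 0x59
  '6' = 0x36 → acc = 0x6F
Checksum = 0x6F.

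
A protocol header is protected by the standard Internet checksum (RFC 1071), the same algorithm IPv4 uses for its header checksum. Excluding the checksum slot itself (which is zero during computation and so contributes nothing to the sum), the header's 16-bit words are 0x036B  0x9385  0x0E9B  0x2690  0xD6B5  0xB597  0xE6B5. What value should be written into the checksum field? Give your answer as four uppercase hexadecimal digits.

C0E0

One's-complement addition (fold any carry out of bit 15 back into bit 0):
  0x036B + 0x9385 = 0x096F0
  0x96F0 + 0x0E9B = 0x0A58B
  0xA58B + 0x2690 = 0x0CC1B
  0xCC1B + 0xD6B5 = 0x1A2D0 → wrap carry → 0xA2D1
  0xA2D1 + 0xB597 = 0x15868 → wrap carry → 0x5869
  0x5869 + 0xE6B5 = 0x13F1E → wrap carry → 0x3F1F
One's-complement sum = 0x3F1F.
Checksum = ~0x3F1F & 0xFFFF = 0xC0E0.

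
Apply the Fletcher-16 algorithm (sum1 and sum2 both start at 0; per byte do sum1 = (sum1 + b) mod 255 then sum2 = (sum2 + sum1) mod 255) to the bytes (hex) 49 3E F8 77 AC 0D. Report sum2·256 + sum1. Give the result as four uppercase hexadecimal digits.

9FB1

Running sums (mod 255):
  after byte 0 (49): sum1=73, sum2=73
  after byte 1 (3E): sum1=135, sum2=208
  after byte 2 (F8): sum1=128, sum2=81
  after byte 3 (77): sum1=247, sum2=73
  after byte 4 (AC): sum1=164, sum2=237
  after byte 5 (0D): sum1=177, sum2=159
Checksum = sum2·256 + sum1 = 159·256 + 177 = 40881 = 0x9FB1.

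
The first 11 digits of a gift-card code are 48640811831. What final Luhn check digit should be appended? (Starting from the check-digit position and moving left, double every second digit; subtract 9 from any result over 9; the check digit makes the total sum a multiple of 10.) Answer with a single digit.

Partial digits right→left: 1 3 8 1 1 8 0 4 6 8 4
Double every second digit counting from the check-digit position (so the 1st, 3rd, 5th, ... of the partial from the right).
  doubled (with −9 where >9): 2 7 2 0 3 8 → sum 22
  kept as-is: 3 1 8 4 8 → sum 24
Total = 22 + 24 = 46.
Check digit = (10 − (46 mod 10)) mod 10 = 4.

4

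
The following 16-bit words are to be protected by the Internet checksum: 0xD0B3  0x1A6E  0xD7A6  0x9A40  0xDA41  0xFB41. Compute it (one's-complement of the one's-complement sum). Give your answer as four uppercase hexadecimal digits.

One's-complement addition (fold any carry out of bit 15 back into bit 0):
  0xD0B3 + 0x1A6E = 0x0EB21
  0xEB21 + 0xD7A6 = 0x1C2C7 → wrap carry → 0xC2C8
  0xC2C8 + 0x9A40 = 0x15D08 → wrap carry → 0x5D09
  0x5D09 + 0xDA41 = 0x1374A → wrap carry → 0x374B
  0x374B + 0xFB41 = 0x1328C → wrap carry → 0x328D
One's-complement sum = 0x328D.
Checksum = ~0x328D & 0xFFFF = 0xCD72.

CD72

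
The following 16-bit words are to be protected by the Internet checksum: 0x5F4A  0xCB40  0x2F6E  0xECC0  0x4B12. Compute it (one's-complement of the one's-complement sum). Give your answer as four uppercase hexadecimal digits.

One's-complement addition (fold any carry out of bit 15 back into bit 0):
  0x5F4A + 0xCB40 = 0x12A8A → wrap carry → 0x2A8B
  0x2A8B + 0x2F6E = 0x059F9
  0x59F9 + 0xECC0 = 0x146B9 → wrap carry → 0x46BA
  0x46BA + 0x4B12 = 0x091CC
One's-complement sum = 0x91CC.
Checksum = ~0x91CC & 0xFFFF = 0x6E33.

6E33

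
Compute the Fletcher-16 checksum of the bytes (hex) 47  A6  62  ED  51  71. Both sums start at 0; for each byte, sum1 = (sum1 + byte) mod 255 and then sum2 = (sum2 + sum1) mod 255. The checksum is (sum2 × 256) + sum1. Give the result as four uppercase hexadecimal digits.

Running sums (mod 255):
  after byte 0 (47): sum1=71, sum2=71
  after byte 1 (A6): sum1=237, sum2=53
  after byte 2 (62): sum1=80, sum2=133
  after byte 3 (ED): sum1=62, sum2=195
  after byte 4 (51): sum1=143, sum2=83
  after byte 5 (71): sum1=1, sum2=84
Checksum = sum2·256 + sum1 = 84·256 + 1 = 21505 = 0x5401.

5401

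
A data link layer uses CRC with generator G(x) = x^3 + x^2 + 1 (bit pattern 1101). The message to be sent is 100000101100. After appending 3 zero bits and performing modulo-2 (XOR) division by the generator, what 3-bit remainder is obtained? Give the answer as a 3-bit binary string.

110

Append 3 zeros: 100000101100000. Divide by 1101 (XOR where the leading bit is 1):
  pos 0: 1000 XOR 1101 = 0101
  pos 1: 1010 XOR 1101 = 0111
  pos 2: 1110 XOR 1101 = 0011
  pos 4: 1110 XOR 1101 = 0011
  pos 6: 1111 XOR 1101 = 0010
  pos 8: 1000 XOR 1101 = 0101
  pos 9: 1010 XOR 1101 = 0111
  pos 10: 1110 XOR 1101 = 0011
Remainder (last 3 bits) = 110. This is the CRC / FCS.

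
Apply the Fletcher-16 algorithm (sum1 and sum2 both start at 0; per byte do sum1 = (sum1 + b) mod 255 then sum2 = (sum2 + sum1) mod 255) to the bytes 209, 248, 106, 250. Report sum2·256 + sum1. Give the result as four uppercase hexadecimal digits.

Running sums (mod 255):
  after byte 0 (209): sum1=209, sum2=209
  after byte 1 (248): sum1=202, sum2=156
  after byte 2 (106): sum1=53, sum2=209
  after byte 3 (250): sum1=48, sum2=2
Checksum = sum2·256 + sum1 = 2·256 + 48 = 560 = 0x0230.

0230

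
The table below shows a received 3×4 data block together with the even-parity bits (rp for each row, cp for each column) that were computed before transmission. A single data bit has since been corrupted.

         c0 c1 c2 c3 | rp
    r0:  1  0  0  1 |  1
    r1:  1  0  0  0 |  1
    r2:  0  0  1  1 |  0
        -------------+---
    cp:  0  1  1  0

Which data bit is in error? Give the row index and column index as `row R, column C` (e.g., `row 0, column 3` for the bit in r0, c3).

row 0, column 1

Recompute each row's even parity and compare to rp:
  r0: data parity 0, sent rp 1 → mismatch
  r1: data parity 1, sent rp 1 → ok
  r2: data parity 0, sent rp 0 → ok
Recompute each column's even parity and compare to cp:
  c0: data parity 0, sent cp 0 → ok
  c1: data parity 0, sent cp 1 → mismatch
  c2: data parity 1, sent cp 1 → ok
  c3: data parity 0, sent cp 0 → ok
Exactly one row (r0) and one column (c1) fail → the flipped bit is at their intersection.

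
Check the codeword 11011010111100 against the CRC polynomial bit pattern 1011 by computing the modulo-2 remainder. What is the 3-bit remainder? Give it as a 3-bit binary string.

Modulo-2 division of 11011010111100 by 1011:
  pos 0: 1101 XOR 1011 = 0110
  pos 1: 1101 XOR 1011 = 0110
  pos 2: 1100 XOR 1011 = 0111
  pos 3: 1111 XOR 1011 = 0100
  pos 4: 1000 XOR 1011 = 0011
  pos 6: 1111 XOR 1011 = 0100
  pos 7: 1001 XOR 1011 = 0010
  pos 9: 1010 XOR 1011 = 0001
Remainder = 010 (nonzero — an error is detected).

010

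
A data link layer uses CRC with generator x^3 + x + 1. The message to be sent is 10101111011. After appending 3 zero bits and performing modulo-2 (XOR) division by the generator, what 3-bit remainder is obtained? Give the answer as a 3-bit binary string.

Append 3 zeros: 10101111011000. Divide by 1011 (XOR where the leading bit is 1):
  pos 0: 1010 XOR 1011 = 0001
  pos 3: 1111 XOR 1011 = 0100
  pos 4: 1001 XOR 1011 = 0010
  pos 6: 1001 XOR 1011 = 0010
  pos 8: 1010 XOR 1011 = 0001
Remainder (last 3 bits) = 100. This is the CRC / FCS.

100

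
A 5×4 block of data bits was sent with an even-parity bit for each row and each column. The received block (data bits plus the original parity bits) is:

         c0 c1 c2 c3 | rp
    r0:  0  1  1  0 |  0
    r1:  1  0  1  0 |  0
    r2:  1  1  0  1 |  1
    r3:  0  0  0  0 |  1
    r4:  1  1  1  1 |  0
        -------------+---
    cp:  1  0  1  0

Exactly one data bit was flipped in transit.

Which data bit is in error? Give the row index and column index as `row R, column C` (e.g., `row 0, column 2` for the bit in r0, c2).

Recompute each row's even parity and compare to rp:
  r0: data parity 0, sent rp 0 → ok
  r1: data parity 0, sent rp 0 → ok
  r2: data parity 1, sent rp 1 → ok
  r3: data parity 0, sent rp 1 → mismatch
  r4: data parity 0, sent rp 0 → ok
Recompute each column's even parity and compare to cp:
  c0: data parity 1, sent cp 1 → ok
  c1: data parity 1, sent cp 0 → mismatch
  c2: data parity 1, sent cp 1 → ok
  c3: data parity 0, sent cp 0 → ok
Exactly one row (r3) and one column (c1) fail → the flipped bit is at their intersection.

row 3, column 1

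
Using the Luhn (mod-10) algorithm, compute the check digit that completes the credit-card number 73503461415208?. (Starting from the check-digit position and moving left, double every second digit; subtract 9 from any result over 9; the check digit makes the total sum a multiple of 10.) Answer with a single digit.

1

Partial digits right→left: 8 0 2 5 1 4 1 6 4 3 0 5 3 7
Double every second digit counting from the check-digit position (so the 1st, 3rd, 5th, ... of the partial from the right).
  doubled (with −9 where >9): 7 4 2 2 8 0 6 → sum 29
  kept as-is: 0 5 4 6 3 5 7 → sum 30
Total = 29 + 30 = 59.
Check digit = (10 − (59 mod 10)) mod 10 = 1.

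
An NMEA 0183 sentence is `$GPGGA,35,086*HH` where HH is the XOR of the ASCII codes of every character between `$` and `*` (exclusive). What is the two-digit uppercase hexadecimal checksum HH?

6E

XOR the ASCII codes of the payload characters:
  'G' = 0x47 → acc = 0x47
  'P' = 0x50 → acc = 0x17
  'G' = 0x47 → acc = 0x50
  'G' = 0x47 → acc = 0x17
  'A' = 0x41 → acc = 0x56
  ',' = 0x2C → acc = 0x7A
  '3' = 0x33 → acc = 0x49
  '5' = 0x35 → acc = 0x7C
  ',' = 0x2C → acc = 0x50
  '0' = 0x30 → acc = 0x60
  '8' = 0x38 → acc = 0x58
  '6' = 0x36 → acc = 0x6E
Checksum = 0x6E.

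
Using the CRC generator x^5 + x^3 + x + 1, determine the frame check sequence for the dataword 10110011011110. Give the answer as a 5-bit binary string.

11111

Append 5 zeros: 1011001101111000000. Divide by 101011 (XOR where the leading bit is 1):
  pos 0: 101100 XOR 101011 = 000111
  pos 3: 111110 XOR 101011 = 010101
  pos 4: 101011 XOR 101011 = 000000
  pos 10: 111000 XOR 101011 = 010011
  pos 11: 100110 XOR 101011 = 001101
  pos 13: 110100 XOR 101011 = 011111
Remainder (last 5 bits) = 11111. This is the CRC / FCS.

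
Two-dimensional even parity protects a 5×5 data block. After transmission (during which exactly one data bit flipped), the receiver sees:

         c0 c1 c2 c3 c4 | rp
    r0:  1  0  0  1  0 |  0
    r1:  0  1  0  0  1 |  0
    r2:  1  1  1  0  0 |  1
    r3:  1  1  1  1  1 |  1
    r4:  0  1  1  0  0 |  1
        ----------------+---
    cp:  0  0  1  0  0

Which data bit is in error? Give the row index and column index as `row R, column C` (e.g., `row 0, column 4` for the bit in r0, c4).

row 4, column 0

Recompute each row's even parity and compare to rp:
  r0: data parity 0, sent rp 0 → ok
  r1: data parity 0, sent rp 0 → ok
  r2: data parity 1, sent rp 1 → ok
  r3: data parity 1, sent rp 1 → ok
  r4: data parity 0, sent rp 1 → mismatch
Recompute each column's even parity and compare to cp:
  c0: data parity 1, sent cp 0 → mismatch
  c1: data parity 0, sent cp 0 → ok
  c2: data parity 1, sent cp 1 → ok
  c3: data parity 0, sent cp 0 → ok
  c4: data parity 0, sent cp 0 → ok
Exactly one row (r4) and one column (c0) fail → the flipped bit is at their intersection.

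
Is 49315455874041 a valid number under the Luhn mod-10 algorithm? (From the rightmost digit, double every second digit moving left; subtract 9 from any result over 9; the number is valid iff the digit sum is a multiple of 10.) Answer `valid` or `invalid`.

invalid

From the right, keep odd positions and double even positions (subtract 9 from any doubled value over 9):
  doubled (positions 2,4,...): 8 8 7 1 1 6 8 → sum 39
  kept (positions 1,3,...): 1 0 7 5 4 1 9 → sum 27
Total = 66.
66 mod 10 = 6, so the number is invalid.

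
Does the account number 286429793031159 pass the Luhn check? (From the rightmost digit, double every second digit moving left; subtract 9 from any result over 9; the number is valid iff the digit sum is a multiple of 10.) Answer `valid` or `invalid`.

From the right, keep odd positions and double even positions (subtract 9 from any doubled value over 9):
  doubled (positions 2,4,...): 1 2 0 9 9 8 7 → sum 36
  kept (positions 1,3,...): 9 1 3 3 7 2 6 2 → sum 33
Total = 69.
69 mod 10 = 9, so the number is invalid.

invalid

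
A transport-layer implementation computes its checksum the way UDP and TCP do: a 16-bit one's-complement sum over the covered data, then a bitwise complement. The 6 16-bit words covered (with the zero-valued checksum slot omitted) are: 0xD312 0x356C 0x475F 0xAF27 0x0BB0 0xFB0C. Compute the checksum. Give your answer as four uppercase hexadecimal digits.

FA3C

One's-complement addition (fold any carry out of bit 15 back into bit 0):
  0xD312 + 0x356C = 0x1087E → wrap carry → 0x087F
  0x087F + 0x475F = 0x04FDE
  0x4FDE + 0xAF27 = 0x0FF05
  0xFF05 + 0x0BB0 = 0x10AB5 → wrap carry → 0x0AB6
  0x0AB6 + 0xFB0C = 0x105C2 → wrap carry → 0x05C3
One's-complement sum = 0x05C3.
Checksum = ~0x05C3 & 0xFFFF = 0xFA3C.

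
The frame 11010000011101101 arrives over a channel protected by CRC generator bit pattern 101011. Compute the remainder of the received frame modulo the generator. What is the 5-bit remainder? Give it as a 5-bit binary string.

01011

Modulo-2 division of 11010000011101101 by 101011:
  pos 0: 110100 XOR 101011 = 011111
  pos 1: 111110 XOR 101011 = 010101
  pos 2: 101010 XOR 101011 = 000001
  pos 7: 101110 XOR 101011 = 000101
  pos 10: 101110 XOR 101011 = 000101
Remainder = 01011 (nonzero — an error is detected).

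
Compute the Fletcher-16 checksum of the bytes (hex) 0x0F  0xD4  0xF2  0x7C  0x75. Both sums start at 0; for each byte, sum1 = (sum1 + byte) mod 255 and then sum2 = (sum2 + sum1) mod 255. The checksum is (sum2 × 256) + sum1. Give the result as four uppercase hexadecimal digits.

Running sums (mod 255):
  after byte 0 (0x0F): sum1=15, sum2=15
  after byte 1 (0xD4): sum1=227, sum2=242
  after byte 2 (0xF2): sum1=214, sum2=201
  after byte 3 (0x7C): sum1=83, sum2=29
  after byte 4 (0x75): sum1=200, sum2=229
Checksum = sum2·256 + sum1 = 229·256 + 200 = 58824 = 0xE5C8.

E5C8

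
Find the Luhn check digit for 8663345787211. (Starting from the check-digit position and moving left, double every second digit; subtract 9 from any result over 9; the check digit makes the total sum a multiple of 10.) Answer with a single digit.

2

Partial digits right→left: 1 1 2 7 8 7 5 4 3 3 6 6 8
Double every second digit counting from the check-digit position (so the 1st, 3rd, 5th, ... of the partial from the right).
  doubled (with −9 where >9): 2 4 7 1 6 3 7 → sum 30
  kept as-is: 1 7 7 4 3 6 → sum 28
Total = 30 + 28 = 58.
Check digit = (10 − (58 mod 10)) mod 10 = 2.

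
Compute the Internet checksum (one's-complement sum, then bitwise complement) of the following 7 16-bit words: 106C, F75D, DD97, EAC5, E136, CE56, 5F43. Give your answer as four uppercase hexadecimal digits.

2107

One's-complement addition (fold any carry out of bit 15 back into bit 0):
  0x106C + 0xF75D = 0x107C9 → wrap carry → 0x07CA
  0x07CA + 0xDD97 = 0x0E561
  0xE561 + 0xEAC5 = 0x1D026 → wrap carry → 0xD027
  0xD027 + 0xE136 = 0x1B15D → wrap carry → 0xB15E
  0xB15E + 0xCE56 = 0x17FB4 → wrap carry → 0x7FB5
  0x7FB5 + 0x5F43 = 0x0DEF8
One's-complement sum = 0xDEF8.
Checksum = ~0xDEF8 & 0xFFFF = 0x2107.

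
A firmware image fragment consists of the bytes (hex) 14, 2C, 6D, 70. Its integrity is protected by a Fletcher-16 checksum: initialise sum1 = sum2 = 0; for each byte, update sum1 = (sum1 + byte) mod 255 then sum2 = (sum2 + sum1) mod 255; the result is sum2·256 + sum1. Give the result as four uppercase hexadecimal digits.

Running sums (mod 255):
  after byte 0 (14): sum1=20, sum2=20
  after byte 1 (2C): sum1=64, sum2=84
  after byte 2 (6D): sum1=173, sum2=2
  after byte 3 (70): sum1=30, sum2=32
Checksum = sum2·256 + sum1 = 32·256 + 30 = 8222 = 0x201E.

201E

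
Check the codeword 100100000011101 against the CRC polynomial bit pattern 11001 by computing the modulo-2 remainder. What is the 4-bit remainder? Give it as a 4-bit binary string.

Modulo-2 division of 100100000011101 by 11001:
  pos 0: 10010 XOR 11001 = 01011
  pos 1: 10110 XOR 11001 = 01111
  pos 2: 11110 XOR 11001 = 00111
  pos 4: 11100 XOR 11001 = 00101
  pos 6: 10101 XOR 11001 = 01100
  pos 7: 11001 XOR 11001 = 00000
Remainder = 0101 (nonzero — an error is detected).

0101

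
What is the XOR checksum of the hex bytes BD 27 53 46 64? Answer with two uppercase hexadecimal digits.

XOR the bytes together:
  start with 0xBD
  0xBD ⊕ 0x27 = 0x9A
  0x9A ⊕ 0x53 = 0xC9
  0xC9 ⊕ 0x46 = 0x8F
  0x8F ⊕ 0x64 = 0xEB

EB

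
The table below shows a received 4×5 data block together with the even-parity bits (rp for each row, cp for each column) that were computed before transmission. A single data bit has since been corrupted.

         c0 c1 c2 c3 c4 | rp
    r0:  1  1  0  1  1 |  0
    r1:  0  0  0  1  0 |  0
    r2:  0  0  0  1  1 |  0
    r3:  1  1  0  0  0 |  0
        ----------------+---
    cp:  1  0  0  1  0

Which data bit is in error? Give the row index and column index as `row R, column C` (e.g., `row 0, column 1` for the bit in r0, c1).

Recompute each row's even parity and compare to rp:
  r0: data parity 0, sent rp 0 → ok
  r1: data parity 1, sent rp 0 → mismatch
  r2: data parity 0, sent rp 0 → ok
  r3: data parity 0, sent rp 0 → ok
Recompute each column's even parity and compare to cp:
  c0: data parity 0, sent cp 1 → mismatch
  c1: data parity 0, sent cp 0 → ok
  c2: data parity 0, sent cp 0 → ok
  c3: data parity 1, sent cp 1 → ok
  c4: data parity 0, sent cp 0 → ok
Exactly one row (r1) and one column (c0) fail → the flipped bit is at their intersection.

row 1, column 0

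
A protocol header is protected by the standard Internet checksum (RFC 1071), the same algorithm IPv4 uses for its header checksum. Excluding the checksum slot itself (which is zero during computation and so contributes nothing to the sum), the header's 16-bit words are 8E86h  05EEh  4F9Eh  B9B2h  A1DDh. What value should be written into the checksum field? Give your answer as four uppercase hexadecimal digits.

C05C

One's-complement addition (fold any carry out of bit 15 back into bit 0):
  0x8E86 + 0x05EE = 0x09474
  0x9474 + 0x4F9E = 0x0E412
  0xE412 + 0xB9B2 = 0x19DC4 → wrap carry → 0x9DC5
  0x9DC5 + 0xA1DD = 0x13FA2 → wrap carry → 0x3FA3
One's-complement sum = 0x3FA3.
Checksum = ~0x3FA3 & 0xFFFF = 0xC05C.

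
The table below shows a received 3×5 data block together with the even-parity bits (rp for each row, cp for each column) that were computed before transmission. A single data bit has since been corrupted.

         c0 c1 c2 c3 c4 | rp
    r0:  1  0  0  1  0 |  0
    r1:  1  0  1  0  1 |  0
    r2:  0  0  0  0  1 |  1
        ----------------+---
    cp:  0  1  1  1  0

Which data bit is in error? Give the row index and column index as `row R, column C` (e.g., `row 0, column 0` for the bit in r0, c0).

row 1, column 1

Recompute each row's even parity and compare to rp:
  r0: data parity 0, sent rp 0 → ok
  r1: data parity 1, sent rp 0 → mismatch
  r2: data parity 1, sent rp 1 → ok
Recompute each column's even parity and compare to cp:
  c0: data parity 0, sent cp 0 → ok
  c1: data parity 0, sent cp 1 → mismatch
  c2: data parity 1, sent cp 1 → ok
  c3: data parity 1, sent cp 1 → ok
  c4: data parity 0, sent cp 0 → ok
Exactly one row (r1) and one column (c1) fail → the flipped bit is at their intersection.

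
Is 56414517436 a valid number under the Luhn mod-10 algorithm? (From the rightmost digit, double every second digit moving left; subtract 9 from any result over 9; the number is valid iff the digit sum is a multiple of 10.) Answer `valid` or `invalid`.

invalid

From the right, keep odd positions and double even positions (subtract 9 from any doubled value over 9):
  doubled (positions 2,4,...): 6 5 1 2 3 → sum 17
  kept (positions 1,3,...): 6 4 1 4 4 5 → sum 24
Total = 41.
41 mod 10 = 1, so the number is invalid.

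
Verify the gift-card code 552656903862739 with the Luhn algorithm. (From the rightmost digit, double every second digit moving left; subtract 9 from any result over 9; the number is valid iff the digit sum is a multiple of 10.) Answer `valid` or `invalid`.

valid

From the right, keep odd positions and double even positions (subtract 9 from any doubled value over 9):
  doubled (positions 2,4,...): 6 4 7 0 3 3 1 → sum 24
  kept (positions 1,3,...): 9 7 6 3 9 5 2 5 → sum 46
Total = 70.
70 mod 10 = 0, so the number is valid.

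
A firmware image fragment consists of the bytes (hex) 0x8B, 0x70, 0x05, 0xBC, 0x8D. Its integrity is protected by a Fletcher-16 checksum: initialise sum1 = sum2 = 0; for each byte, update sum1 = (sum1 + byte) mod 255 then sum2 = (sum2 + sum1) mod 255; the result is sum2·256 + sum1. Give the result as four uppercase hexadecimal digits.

Running sums (mod 255):
  after byte 0 (0x8B): sum1=139, sum2=139
  after byte 1 (0x70): sum1=251, sum2=135
  after byte 2 (0x05): sum1=1, sum2=136
  after byte 3 (0xBC): sum1=189, sum2=70
  after byte 4 (0x8D): sum1=75, sum2=145
Checksum = sum2·256 + sum1 = 145·256 + 75 = 37195 = 0x914B.

914B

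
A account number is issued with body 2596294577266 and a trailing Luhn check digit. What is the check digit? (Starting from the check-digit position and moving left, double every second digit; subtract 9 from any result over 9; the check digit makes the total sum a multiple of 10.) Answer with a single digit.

5

Partial digits right→left: 6 6 2 7 7 5 4 9 2 6 9 5 2
Double every second digit counting from the check-digit position (so the 1st, 3rd, 5th, ... of the partial from the right).
  doubled (with −9 where >9): 3 4 5 8 4 9 4 → sum 37
  kept as-is: 6 7 5 9 6 5 → sum 38
Total = 37 + 38 = 75.
Check digit = (10 − (75 mod 10)) mod 10 = 5.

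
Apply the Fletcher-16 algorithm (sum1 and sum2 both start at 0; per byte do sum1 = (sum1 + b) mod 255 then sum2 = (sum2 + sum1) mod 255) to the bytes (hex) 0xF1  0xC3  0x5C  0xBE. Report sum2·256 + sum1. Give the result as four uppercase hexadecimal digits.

Running sums (mod 255):
  after byte 0 (0xF1): sum1=241, sum2=241
  after byte 1 (0xC3): sum1=181, sum2=167
  after byte 2 (0x5C): sum1=18, sum2=185
  after byte 3 (0xBE): sum1=208, sum2=138
Checksum = sum2·256 + sum1 = 138·256 + 208 = 35536 = 0x8AD0.

8AD0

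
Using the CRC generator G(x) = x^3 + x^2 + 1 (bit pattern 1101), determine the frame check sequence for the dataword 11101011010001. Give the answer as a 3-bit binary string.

Append 3 zeros: 11101011010001000. Divide by 1101 (XOR where the leading bit is 1):
  pos 0: 1110 XOR 1101 = 0011
  pos 2: 1110 XOR 1101 = 0011
  pos 4: 1111 XOR 1101 = 0010
  pos 6: 1001 XOR 1101 = 0100
  pos 7: 1000 XOR 1101 = 0101
  pos 8: 1010 XOR 1101 = 0111
  pos 9: 1110 XOR 1101 = 0011
  pos 11: 1110 XOR 1101 = 0011
  pos 13: 1100 XOR 1101 = 0001
Remainder (last 3 bits) = 001. This is the CRC / FCS.

001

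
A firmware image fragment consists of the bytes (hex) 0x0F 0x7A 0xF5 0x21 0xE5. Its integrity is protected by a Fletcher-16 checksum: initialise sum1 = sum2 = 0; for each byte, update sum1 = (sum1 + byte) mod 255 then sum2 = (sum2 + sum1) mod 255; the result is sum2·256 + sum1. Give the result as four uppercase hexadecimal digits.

Running sums (mod 255):
  after byte 0 (0x0F): sum1=15, sum2=15
  after byte 1 (0x7A): sum1=137, sum2=152
  after byte 2 (0xF5): sum1=127, sum2=24
  after byte 3 (0x21): sum1=160, sum2=184
  after byte 4 (0xE5): sum1=134, sum2=63
Checksum = sum2·256 + sum1 = 63·256 + 134 = 16262 = 0x3F86.

3F86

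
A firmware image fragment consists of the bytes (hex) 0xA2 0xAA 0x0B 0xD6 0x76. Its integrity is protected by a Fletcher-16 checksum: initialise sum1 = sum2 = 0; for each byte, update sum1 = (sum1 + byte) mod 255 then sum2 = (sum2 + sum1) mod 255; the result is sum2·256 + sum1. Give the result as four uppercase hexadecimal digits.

1DA5

Running sums (mod 255):
  after byte 0 (0xA2): sum1=162, sum2=162
  after byte 1 (0xAA): sum1=77, sum2=239
  after byte 2 (0x0B): sum1=88, sum2=72
  after byte 3 (0xD6): sum1=47, sum2=119
  after byte 4 (0x76): sum1=165, sum2=29
Checksum = sum2·256 + sum1 = 29·256 + 165 = 7589 = 0x1DA5.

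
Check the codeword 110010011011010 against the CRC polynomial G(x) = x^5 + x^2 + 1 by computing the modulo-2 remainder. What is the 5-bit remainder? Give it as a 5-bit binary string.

10100

Modulo-2 division of 110010011011010 by 100101:
  pos 0: 110010 XOR 100101 = 010111
  pos 1: 101110 XOR 100101 = 001011
  pos 3: 101111 XOR 100101 = 001010
  pos 5: 101001 XOR 100101 = 001100
  pos 7: 110010 XOR 100101 = 010111
  pos 8: 101111 XOR 100101 = 001010
Remainder = 10100 (nonzero — an error is detected).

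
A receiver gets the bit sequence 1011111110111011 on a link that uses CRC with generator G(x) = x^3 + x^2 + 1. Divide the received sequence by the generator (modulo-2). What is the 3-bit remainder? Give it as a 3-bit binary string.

Modulo-2 division of 1011111110111011 by 1101:
  pos 0: 1011 XOR 1101 = 0110
  pos 1: 1101 XOR 1101 = 0000
  pos 5: 1111 XOR 1101 = 0010
  pos 7: 1001 XOR 1101 = 0100
  pos 8: 1001 XOR 1101 = 0100
  pos 9: 1001 XOR 1101 = 0100
  pos 10: 1000 XOR 1101 = 0101
  pos 11: 1011 XOR 1101 = 0110
  pos 12: 1101 XOR 1101 = 0000
Remainder = 000 (zero — the frame passes the CRC check).

000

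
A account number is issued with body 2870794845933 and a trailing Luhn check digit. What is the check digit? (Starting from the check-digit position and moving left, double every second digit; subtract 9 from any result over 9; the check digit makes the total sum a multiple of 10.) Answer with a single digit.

Partial digits right→left: 3 3 9 5 4 8 4 9 7 0 7 8 2
Double every second digit counting from the check-digit position (so the 1st, 3rd, 5th, ... of the partial from the right).
  doubled (with −9 where >9): 6 9 8 8 5 5 4 → sum 45
  kept as-is: 3 5 8 9 0 8 → sum 33
Total = 45 + 33 = 78.
Check digit = (10 − (78 mod 10)) mod 10 = 2.

2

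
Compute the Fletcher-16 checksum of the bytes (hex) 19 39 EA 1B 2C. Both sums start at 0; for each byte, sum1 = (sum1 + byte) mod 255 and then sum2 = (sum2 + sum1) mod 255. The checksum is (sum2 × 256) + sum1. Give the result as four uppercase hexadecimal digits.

8584

Running sums (mod 255):
  after byte 0 (19): sum1=25, sum2=25
  after byte 1 (39): sum1=82, sum2=107
  after byte 2 (EA): sum1=61, sum2=168
  after byte 3 (1B): sum1=88, sum2=1
  after byte 4 (2C): sum1=132, sum2=133
Checksum = sum2·256 + sum1 = 133·256 + 132 = 34180 = 0x8584.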